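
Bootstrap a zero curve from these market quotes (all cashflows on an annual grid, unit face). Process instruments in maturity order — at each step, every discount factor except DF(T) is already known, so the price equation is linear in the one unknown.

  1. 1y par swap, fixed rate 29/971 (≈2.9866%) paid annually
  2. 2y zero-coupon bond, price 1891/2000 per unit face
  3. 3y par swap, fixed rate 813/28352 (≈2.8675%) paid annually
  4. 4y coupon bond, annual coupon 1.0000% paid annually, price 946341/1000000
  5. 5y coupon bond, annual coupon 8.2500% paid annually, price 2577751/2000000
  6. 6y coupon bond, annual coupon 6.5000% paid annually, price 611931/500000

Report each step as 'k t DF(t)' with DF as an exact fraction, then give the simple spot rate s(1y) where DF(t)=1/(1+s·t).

step 1 [1y] swap r/1=29/971: DF=(1 − 29/971·(0))/(1+29/971) = 971/1000 ≈ 0.971000
step 2 [2y] zero: DF = P = 1891/2000 ≈ 0.945500
step 3 [3y] swap r/1=813/28352: DF=(1 − 813/28352·(0.971000+0.945500))/(1+813/28352) = 9187/10000 ≈ 0.918700
step 4 [4y] bond c/1=1/100: DF=(946341/1000000 − 1/100·(0.971000+0.945500+0.918700))/(1+1/100) = 9089/10000 ≈ 0.908900
step 5 [5y] bond c/1=33/400: DF=(2577751/2000000 − 33/400·(0.971000+0.945500+0.918700+0.908900))/(1+33/400) = 9053/10000 ≈ 0.905300
step 6 [6y] bond c/1=13/200: DF=(611931/500000 − 13/200·(0.971000+0.945500+0.918700+0.908900+0.905300))/(1+13/200) = 4327/5000 ≈ 0.865400

1 1 971/1000
2 2 1891/2000
3 3 9187/10000
4 4 9089/10000
5 5 9053/10000
6 6 4327/5000
s(1y) = (1/(971/1000) − 1)/(1) = 29/971 ≈ 2.9866%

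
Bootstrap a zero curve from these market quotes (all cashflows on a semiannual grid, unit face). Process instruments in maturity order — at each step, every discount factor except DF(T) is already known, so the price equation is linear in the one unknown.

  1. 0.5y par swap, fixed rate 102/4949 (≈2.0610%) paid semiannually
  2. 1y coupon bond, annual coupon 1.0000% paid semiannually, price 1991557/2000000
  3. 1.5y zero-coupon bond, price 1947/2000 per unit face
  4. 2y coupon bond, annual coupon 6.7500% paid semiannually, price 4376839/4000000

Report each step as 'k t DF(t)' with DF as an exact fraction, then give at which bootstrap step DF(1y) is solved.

1 1/2 4949/5000
2 1 9859/10000
3 3/2 1947/2000
4 2 4811/5000
DF(1y) is solved at step 2

step 1 [0.5y] swap r/2=51/4949: DF=(1 − 51/4949·(0))/(1+51/4949) = 4949/5000 ≈ 0.989800
step 2 [1y] bond c/2=1/200: DF=(1991557/2000000 − 1/200·(0.989800))/(1+1/200) = 9859/10000 ≈ 0.985900
step 3 [1.5y] zero: DF = P = 1947/2000 ≈ 0.973500
step 4 [2y] bond c/2=27/800: DF=(4376839/4000000 − 27/800·(0.989800+0.985900+0.973500))/(1+27/800) = 4811/5000 ≈ 0.962200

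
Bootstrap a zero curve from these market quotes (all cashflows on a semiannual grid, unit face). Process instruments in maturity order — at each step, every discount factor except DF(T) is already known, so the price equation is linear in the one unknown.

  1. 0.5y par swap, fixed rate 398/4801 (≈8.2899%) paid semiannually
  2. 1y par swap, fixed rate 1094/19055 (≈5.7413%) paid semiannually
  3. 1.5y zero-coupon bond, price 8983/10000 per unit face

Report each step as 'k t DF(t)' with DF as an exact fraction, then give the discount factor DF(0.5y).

step 1 [0.5y] swap r/2=199/4801: DF=(1 − 199/4801·(0))/(1+199/4801) = 4801/5000 ≈ 0.960200
step 2 [1y] swap r/2=547/19055: DF=(1 − 547/19055·(0.960200))/(1+547/19055) = 9453/10000 ≈ 0.945300
step 3 [1.5y] zero: DF = P = 8983/10000 ≈ 0.898300

1 1/2 4801/5000
2 1 9453/10000
3 3/2 8983/10000
DF(0.5y) = 4801/5000 ≈ 0.960200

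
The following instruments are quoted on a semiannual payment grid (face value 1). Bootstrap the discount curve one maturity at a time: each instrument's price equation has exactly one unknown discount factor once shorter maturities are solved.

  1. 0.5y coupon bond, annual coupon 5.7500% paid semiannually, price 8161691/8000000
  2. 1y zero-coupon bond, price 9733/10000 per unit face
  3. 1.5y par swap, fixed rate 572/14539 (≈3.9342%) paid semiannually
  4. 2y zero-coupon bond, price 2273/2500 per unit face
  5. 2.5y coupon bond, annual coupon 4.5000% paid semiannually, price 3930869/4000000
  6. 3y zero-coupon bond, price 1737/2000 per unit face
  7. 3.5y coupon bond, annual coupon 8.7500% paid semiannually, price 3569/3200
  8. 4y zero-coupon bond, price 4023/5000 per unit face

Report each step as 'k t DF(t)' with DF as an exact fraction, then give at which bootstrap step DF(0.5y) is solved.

step 1 [0.5y] bond c/2=23/800: DF=(8161691/8000000 − 23/800·(0))/(1+23/800) = 9917/10000 ≈ 0.991700
step 2 [1y] zero: DF = P = 9733/10000 ≈ 0.973300
step 3 [1.5y] swap r/2=286/14539: DF=(1 − 286/14539·(0.991700+0.973300))/(1+286/14539) = 2357/2500 ≈ 0.942800
step 4 [2y] zero: DF = P = 2273/2500 ≈ 0.909200
step 5 [2.5y] bond c/2=9/400: DF=(3930869/4000000 − 9/400·(0.991700+0.973300+0.942800+0.909200))/(1+9/400) = 8771/10000 ≈ 0.877100
step 6 [3y] zero: DF = P = 1737/2000 ≈ 0.868500
step 7 [3.5y] bond c/2=7/160: DF=(3569/3200 − 7/160·(0.991700+0.973300+0.942800+0.909200+0.877100+0.868500))/(1+7/160) = 4177/5000 ≈ 0.835400
step 8 [4y] zero: DF = P = 4023/5000 ≈ 0.804600

1 1/2 9917/10000
2 1 9733/10000
3 3/2 2357/2500
4 2 2273/2500
5 5/2 8771/10000
6 3 1737/2000
7 7/2 4177/5000
8 4 4023/5000
DF(0.5y) is solved at step 1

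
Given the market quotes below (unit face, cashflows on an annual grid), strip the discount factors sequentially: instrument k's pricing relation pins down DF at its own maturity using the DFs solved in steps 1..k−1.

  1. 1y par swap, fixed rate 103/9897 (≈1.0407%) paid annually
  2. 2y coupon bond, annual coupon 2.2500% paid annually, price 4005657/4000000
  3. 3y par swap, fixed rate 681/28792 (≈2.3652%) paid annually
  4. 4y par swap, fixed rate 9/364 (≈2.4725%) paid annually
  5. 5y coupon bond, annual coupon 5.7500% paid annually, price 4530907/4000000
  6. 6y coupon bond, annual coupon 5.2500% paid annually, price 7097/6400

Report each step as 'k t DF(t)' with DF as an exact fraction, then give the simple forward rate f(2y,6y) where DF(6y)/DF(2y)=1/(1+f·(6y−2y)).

1 1 9897/10000
2 2 1197/1250
3 3 9319/10000
4 4 1133/1250
5 5 8653/10000
6 6 1027/1250
f(2y,6y) = ((1197/1250)/(1027/1250) − 1)/(4) = 85/2054 ≈ 4.1383%

step 1 [1y] swap r/1=103/9897: DF=(1 − 103/9897·(0))/(1+103/9897) = 9897/10000 ≈ 0.989700
step 2 [2y] bond c/1=9/400: DF=(4005657/4000000 − 9/400·(0.989700))/(1+9/400) = 1197/1250 ≈ 0.957600
step 3 [3y] swap r/1=681/28792: DF=(1 − 681/28792·(0.989700+0.957600))/(1+681/28792) = 9319/10000 ≈ 0.931900
step 4 [4y] swap r/1=9/364: DF=(1 − 9/364·(0.989700+0.957600+0.931900))/(1+9/364) = 1133/1250 ≈ 0.906400
step 5 [5y] bond c/1=23/400: DF=(4530907/4000000 − 23/400·(0.989700+0.957600+0.931900+0.906400))/(1+23/400) = 8653/10000 ≈ 0.865300
step 6 [6y] bond c/1=21/400: DF=(7097/6400 − 21/400·(0.989700+0.957600+0.931900+0.906400+0.865300))/(1+21/400) = 1027/1250 ≈ 0.821600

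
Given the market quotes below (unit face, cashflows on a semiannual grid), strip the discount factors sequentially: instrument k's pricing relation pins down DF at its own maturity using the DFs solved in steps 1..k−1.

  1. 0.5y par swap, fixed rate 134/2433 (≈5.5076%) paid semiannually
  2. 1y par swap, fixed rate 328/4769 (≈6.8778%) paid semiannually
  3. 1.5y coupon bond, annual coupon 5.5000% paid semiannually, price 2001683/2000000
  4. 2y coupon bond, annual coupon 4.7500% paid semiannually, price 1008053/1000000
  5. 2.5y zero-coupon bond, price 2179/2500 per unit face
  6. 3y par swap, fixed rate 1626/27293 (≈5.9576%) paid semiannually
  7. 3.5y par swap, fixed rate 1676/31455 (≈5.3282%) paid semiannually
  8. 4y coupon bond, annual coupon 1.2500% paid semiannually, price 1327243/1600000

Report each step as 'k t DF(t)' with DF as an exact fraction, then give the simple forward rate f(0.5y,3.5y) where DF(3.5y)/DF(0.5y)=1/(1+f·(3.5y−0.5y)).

step 1 [0.5y] swap r/2=67/2433: DF=(1 − 67/2433·(0))/(1+67/2433) = 2433/2500 ≈ 0.973200
step 2 [1y] swap r/2=164/4769: DF=(1 − 164/4769·(0.973200))/(1+164/4769) = 584/625 ≈ 0.934400
step 3 [1.5y] bond c/2=11/400: DF=(2001683/2000000 − 11/400·(0.973200+0.934400))/(1+11/400) = 923/1000 ≈ 0.923000
step 4 [2y] bond c/2=19/800: DF=(1008053/1000000 − 19/800·(0.973200+0.934400+0.923000))/(1+19/800) = 919/1000 ≈ 0.919000
step 5 [2.5y] zero: DF = P = 2179/2500 ≈ 0.871600
step 6 [3y] swap r/2=813/27293: DF=(1 − 813/27293·(0.973200+0.934400+0.923000+0.919000+0.871600))/(1+813/27293) = 4187/5000 ≈ 0.837400
step 7 [3.5y] swap r/2=838/31455: DF=(1 − 838/31455·(0.973200+0.934400+0.923000+0.919000+0.871600+0.837400))/(1+838/31455) = 2081/2500 ≈ 0.832400
step 8 [4y] bond c/2=1/160: DF=(1327243/1600000 − 1/160·(0.973200+0.934400+0.923000+0.919000+0.871600+0.837400+0.832400))/(1+1/160) = 7853/10000 ≈ 0.785300

1 1/2 2433/2500
2 1 584/625
3 3/2 923/1000
4 2 919/1000
5 5/2 2179/2500
6 3 4187/5000
7 7/2 2081/2500
8 4 7853/10000
f(0.5y,3.5y) = ((2433/2500)/(2081/2500) − 1)/(3) = 352/6243 ≈ 5.6383%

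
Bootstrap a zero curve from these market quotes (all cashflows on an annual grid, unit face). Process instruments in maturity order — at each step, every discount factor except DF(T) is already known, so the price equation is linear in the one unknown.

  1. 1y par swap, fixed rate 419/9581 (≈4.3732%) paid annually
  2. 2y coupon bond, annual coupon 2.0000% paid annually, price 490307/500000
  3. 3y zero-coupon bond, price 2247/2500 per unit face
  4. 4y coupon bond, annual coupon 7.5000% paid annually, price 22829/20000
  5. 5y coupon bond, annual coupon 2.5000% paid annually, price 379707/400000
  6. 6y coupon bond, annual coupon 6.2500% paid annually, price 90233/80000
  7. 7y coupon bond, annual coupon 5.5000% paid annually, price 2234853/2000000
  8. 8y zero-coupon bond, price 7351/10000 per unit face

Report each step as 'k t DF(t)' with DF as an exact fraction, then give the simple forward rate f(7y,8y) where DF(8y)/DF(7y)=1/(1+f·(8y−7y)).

step 1 [1y] swap r/1=419/9581: DF=(1 − 419/9581·(0))/(1+419/9581) = 9581/10000 ≈ 0.958100
step 2 [2y] bond c/1=1/50: DF=(490307/500000 − 1/50·(0.958100))/(1+1/50) = 4713/5000 ≈ 0.942600
step 3 [3y] zero: DF = P = 2247/2500 ≈ 0.898800
step 4 [4y] bond c/1=3/40: DF=(22829/20000 − 3/40·(0.958100+0.942600+0.898800))/(1+3/40) = 1733/2000 ≈ 0.866500
step 5 [5y] bond c/1=1/40: DF=(379707/400000 − 1/40·(0.958100+0.942600+0.898800+0.866500))/(1+1/40) = 8367/10000 ≈ 0.836700
step 6 [6y] bond c/1=1/16: DF=(90233/80000 − 1/16·(0.958100+0.942600+0.898800+0.866500+0.836700))/(1+1/16) = 7967/10000 ≈ 0.796700
step 7 [7y] bond c/1=11/200: DF=(2234853/2000000 − 11/200·(0.958100+0.942600+0.898800+0.866500+0.836700+0.796700))/(1+11/200) = 7829/10000 ≈ 0.782900
step 8 [8y] zero: DF = P = 7351/10000 ≈ 0.735100

1 1 9581/10000
2 2 4713/5000
3 3 2247/2500
4 4 1733/2000
5 5 8367/10000
6 6 7967/10000
7 7 7829/10000
8 8 7351/10000
f(7y,8y) = ((7829/10000)/(7351/10000) − 1)/(1) = 478/7351 ≈ 6.5025%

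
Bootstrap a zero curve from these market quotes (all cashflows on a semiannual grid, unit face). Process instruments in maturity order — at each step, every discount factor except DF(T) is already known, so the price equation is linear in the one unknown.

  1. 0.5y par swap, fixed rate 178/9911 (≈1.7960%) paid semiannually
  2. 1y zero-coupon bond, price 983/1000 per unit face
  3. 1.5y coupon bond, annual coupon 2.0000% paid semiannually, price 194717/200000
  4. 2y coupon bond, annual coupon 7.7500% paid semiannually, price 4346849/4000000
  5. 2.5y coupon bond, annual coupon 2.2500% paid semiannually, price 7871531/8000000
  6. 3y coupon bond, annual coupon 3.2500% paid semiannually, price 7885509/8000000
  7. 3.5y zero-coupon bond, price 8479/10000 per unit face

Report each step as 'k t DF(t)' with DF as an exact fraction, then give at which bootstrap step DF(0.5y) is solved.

1 1/2 9911/10000
2 1 983/1000
3 3/2 2361/2500
4 2 9373/10000
5 5/2 9301/10000
6 3 4467/5000
7 7/2 8479/10000
DF(0.5y) is solved at step 1

step 1 [0.5y] swap r/2=89/9911: DF=(1 − 89/9911·(0))/(1+89/9911) = 9911/10000 ≈ 0.991100
step 2 [1y] zero: DF = P = 983/1000 ≈ 0.983000
step 3 [1.5y] bond c/2=1/100: DF=(194717/200000 − 1/100·(0.991100+0.983000))/(1+1/100) = 2361/2500 ≈ 0.944400
step 4 [2y] bond c/2=31/800: DF=(4346849/4000000 − 31/800·(0.991100+0.983000+0.944400))/(1+31/800) = 9373/10000 ≈ 0.937300
step 5 [2.5y] bond c/2=9/800: DF=(7871531/8000000 − 9/800·(0.991100+0.983000+0.944400+0.937300))/(1+9/800) = 9301/10000 ≈ 0.930100
step 6 [3y] bond c/2=13/800: DF=(7885509/8000000 − 13/800·(0.991100+0.983000+0.944400+0.937300+0.930100))/(1+13/800) = 4467/5000 ≈ 0.893400
step 7 [3.5y] zero: DF = P = 8479/10000 ≈ 0.847900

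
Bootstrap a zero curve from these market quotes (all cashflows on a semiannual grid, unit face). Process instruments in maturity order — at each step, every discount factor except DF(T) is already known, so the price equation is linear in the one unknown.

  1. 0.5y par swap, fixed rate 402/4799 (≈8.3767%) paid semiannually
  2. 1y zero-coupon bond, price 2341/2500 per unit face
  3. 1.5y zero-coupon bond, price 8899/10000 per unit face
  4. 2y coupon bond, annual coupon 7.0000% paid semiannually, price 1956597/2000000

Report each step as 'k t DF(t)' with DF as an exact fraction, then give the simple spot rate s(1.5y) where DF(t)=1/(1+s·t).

step 1 [0.5y] swap r/2=201/4799: DF=(1 − 201/4799·(0))/(1+201/4799) = 4799/5000 ≈ 0.959800
step 2 [1y] zero: DF = P = 2341/2500 ≈ 0.936400
step 3 [1.5y] zero: DF = P = 8899/10000 ≈ 0.889900
step 4 [2y] bond c/2=7/200: DF=(1956597/2000000 − 7/200·(0.959800+0.936400+0.889900))/(1+7/200) = 851/1000 ≈ 0.851000

1 1/2 4799/5000
2 1 2341/2500
3 3/2 8899/10000
4 2 851/1000
s(1.5y) = (1/(8899/10000) − 1)/(3/2) = 734/8899 ≈ 8.2481%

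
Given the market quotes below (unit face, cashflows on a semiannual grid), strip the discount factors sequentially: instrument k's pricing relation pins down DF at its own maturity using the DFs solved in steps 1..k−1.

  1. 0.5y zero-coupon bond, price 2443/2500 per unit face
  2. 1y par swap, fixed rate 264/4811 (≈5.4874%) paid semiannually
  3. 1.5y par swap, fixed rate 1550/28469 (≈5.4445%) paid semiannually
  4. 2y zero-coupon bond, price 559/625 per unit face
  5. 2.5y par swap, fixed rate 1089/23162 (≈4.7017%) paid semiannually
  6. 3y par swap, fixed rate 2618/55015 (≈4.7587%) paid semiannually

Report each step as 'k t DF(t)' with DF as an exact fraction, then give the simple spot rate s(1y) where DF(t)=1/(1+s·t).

1 1/2 2443/2500
2 1 592/625
3 3/2 369/400
4 2 559/625
5 5/2 8911/10000
6 3 8691/10000
s(1y) = (1/(592/625) − 1)/(1) = 33/592 ≈ 5.5743%

step 1 [0.5y] zero: DF = P = 2443/2500 ≈ 0.977200
step 2 [1y] swap r/2=132/4811: DF=(1 − 132/4811·(0.977200))/(1+132/4811) = 592/625 ≈ 0.947200
step 3 [1.5y] swap r/2=775/28469: DF=(1 − 775/28469·(0.977200+0.947200))/(1+775/28469) = 369/400 ≈ 0.922500
step 4 [2y] zero: DF = P = 559/625 ≈ 0.894400
step 5 [2.5y] swap r/2=1089/46324: DF=(1 − 1089/46324·(0.977200+0.947200+0.922500+0.894400))/(1+1089/46324) = 8911/10000 ≈ 0.891100
step 6 [3y] swap r/2=1309/55015: DF=(1 − 1309/55015·(0.977200+0.947200+0.922500+0.894400+0.891100))/(1+1309/55015) = 8691/10000 ≈ 0.869100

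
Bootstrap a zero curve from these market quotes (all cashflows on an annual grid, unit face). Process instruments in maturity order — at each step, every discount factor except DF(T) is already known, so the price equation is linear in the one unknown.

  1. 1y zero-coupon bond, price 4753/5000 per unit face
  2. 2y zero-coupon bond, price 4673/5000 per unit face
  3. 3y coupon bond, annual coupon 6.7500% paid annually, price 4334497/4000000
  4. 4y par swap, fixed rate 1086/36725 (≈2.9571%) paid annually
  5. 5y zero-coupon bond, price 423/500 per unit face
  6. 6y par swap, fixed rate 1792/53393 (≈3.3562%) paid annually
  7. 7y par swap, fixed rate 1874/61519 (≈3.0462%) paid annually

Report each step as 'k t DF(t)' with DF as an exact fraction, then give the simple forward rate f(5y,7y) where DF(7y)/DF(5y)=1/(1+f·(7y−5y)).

step 1 [1y] zero: DF = P = 4753/5000 ≈ 0.950600
step 2 [2y] zero: DF = P = 4673/5000 ≈ 0.934600
step 3 [3y] bond c/1=27/400: DF=(4334497/4000000 − 27/400·(0.950600+0.934600))/(1+27/400) = 8959/10000 ≈ 0.895900
step 4 [4y] swap r/1=1086/36725: DF=(1 − 1086/36725·(0.950600+0.934600+0.895900))/(1+1086/36725) = 4457/5000 ≈ 0.891400
step 5 [5y] zero: DF = P = 423/500 ≈ 0.846000
step 6 [6y] swap r/1=1792/53393: DF=(1 − 1792/53393·(0.950600+0.934600+0.895900+0.891400+0.846000))/(1+1792/53393) = 513/625 ≈ 0.820800
step 7 [7y] swap r/1=1874/61519: DF=(1 − 1874/61519·(0.950600+0.934600+0.895900+0.891400+0.846000+0.820800))/(1+1874/61519) = 4063/5000 ≈ 0.812600

1 1 4753/5000
2 2 4673/5000
3 3 8959/10000
4 4 4457/5000
5 5 423/500
6 6 513/625
7 7 4063/5000
f(5y,7y) = ((423/500)/(4063/5000) − 1)/(2) = 167/8126 ≈ 2.0551%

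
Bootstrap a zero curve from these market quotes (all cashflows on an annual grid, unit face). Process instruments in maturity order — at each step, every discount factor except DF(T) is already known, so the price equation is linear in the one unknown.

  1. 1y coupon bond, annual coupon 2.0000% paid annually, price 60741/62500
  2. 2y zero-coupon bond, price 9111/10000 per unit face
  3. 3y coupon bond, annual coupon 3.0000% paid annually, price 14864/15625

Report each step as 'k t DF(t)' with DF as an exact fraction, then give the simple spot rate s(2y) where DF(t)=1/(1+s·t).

1 1 1191/1250
2 2 9111/10000
3 3 8693/10000
s(2y) = (1/(9111/10000) − 1)/(2) = 889/18222 ≈ 4.8787%

step 1 [1y] bond c/1=1/50: DF=(60741/62500 − 1/50·(0))/(1+1/50) = 1191/1250 ≈ 0.952800
step 2 [2y] zero: DF = P = 9111/10000 ≈ 0.911100
step 3 [3y] bond c/1=3/100: DF=(14864/15625 − 3/100·(0.952800+0.911100))/(1+3/100) = 8693/10000 ≈ 0.869300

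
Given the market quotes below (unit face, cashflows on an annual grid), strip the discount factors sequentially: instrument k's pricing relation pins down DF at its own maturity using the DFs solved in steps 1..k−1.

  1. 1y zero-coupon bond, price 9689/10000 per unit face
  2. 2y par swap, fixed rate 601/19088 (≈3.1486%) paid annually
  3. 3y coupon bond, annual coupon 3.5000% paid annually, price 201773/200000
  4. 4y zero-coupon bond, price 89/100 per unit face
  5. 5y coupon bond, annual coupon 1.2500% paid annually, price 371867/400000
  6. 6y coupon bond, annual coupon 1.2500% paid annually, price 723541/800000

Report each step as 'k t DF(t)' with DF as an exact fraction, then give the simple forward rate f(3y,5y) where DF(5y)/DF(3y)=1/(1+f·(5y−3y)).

step 1 [1y] zero: DF = P = 9689/10000 ≈ 0.968900
step 2 [2y] swap r/1=601/19088: DF=(1 − 601/19088·(0.968900))/(1+601/19088) = 9399/10000 ≈ 0.939900
step 3 [3y] bond c/1=7/200: DF=(201773/200000 − 7/200·(0.968900+0.939900))/(1+7/200) = 4551/5000 ≈ 0.910200
step 4 [4y] zero: DF = P = 89/100 ≈ 0.890000
step 5 [5y] bond c/1=1/80: DF=(371867/400000 − 1/80·(0.968900+0.939900+0.910200+0.890000))/(1+1/80) = 2181/2500 ≈ 0.872400
step 6 [6y] bond c/1=1/80: DF=(723541/800000 − 1/80·(0.968900+0.939900+0.910200+0.890000+0.872400))/(1+1/80) = 8367/10000 ≈ 0.836700

1 1 9689/10000
2 2 9399/10000
3 3 4551/5000
4 4 89/100
5 5 2181/2500
6 6 8367/10000
f(3y,5y) = ((4551/5000)/(2181/2500) − 1)/(2) = 63/2908 ≈ 2.1664%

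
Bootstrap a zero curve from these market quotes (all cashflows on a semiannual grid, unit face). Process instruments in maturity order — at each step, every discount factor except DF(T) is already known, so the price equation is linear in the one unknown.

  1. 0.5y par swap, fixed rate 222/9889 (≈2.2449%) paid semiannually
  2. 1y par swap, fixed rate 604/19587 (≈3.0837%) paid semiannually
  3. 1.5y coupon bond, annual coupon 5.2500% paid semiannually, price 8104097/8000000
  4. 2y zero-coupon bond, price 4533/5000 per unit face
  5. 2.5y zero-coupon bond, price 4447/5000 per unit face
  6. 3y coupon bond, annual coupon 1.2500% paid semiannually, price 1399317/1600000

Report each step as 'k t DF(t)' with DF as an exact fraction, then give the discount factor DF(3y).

1 1/2 9889/10000
2 1 4849/5000
3 3/2 937/1000
4 2 4533/5000
5 5/2 4447/5000
6 3 21/25
DF(3y) = 21/25 ≈ 0.840000

step 1 [0.5y] swap r/2=111/9889: DF=(1 − 111/9889·(0))/(1+111/9889) = 9889/10000 ≈ 0.988900
step 2 [1y] swap r/2=302/19587: DF=(1 − 302/19587·(0.988900))/(1+302/19587) = 4849/5000 ≈ 0.969800
step 3 [1.5y] bond c/2=21/800: DF=(8104097/8000000 − 21/800·(0.988900+0.969800))/(1+21/800) = 937/1000 ≈ 0.937000
step 4 [2y] zero: DF = P = 4533/5000 ≈ 0.906600
step 5 [2.5y] zero: DF = P = 4447/5000 ≈ 0.889400
step 6 [3y] bond c/2=1/160: DF=(1399317/1600000 − 1/160·(0.988900+0.969800+0.937000+0.906600+0.889400))/(1+1/160) = 21/25 ≈ 0.840000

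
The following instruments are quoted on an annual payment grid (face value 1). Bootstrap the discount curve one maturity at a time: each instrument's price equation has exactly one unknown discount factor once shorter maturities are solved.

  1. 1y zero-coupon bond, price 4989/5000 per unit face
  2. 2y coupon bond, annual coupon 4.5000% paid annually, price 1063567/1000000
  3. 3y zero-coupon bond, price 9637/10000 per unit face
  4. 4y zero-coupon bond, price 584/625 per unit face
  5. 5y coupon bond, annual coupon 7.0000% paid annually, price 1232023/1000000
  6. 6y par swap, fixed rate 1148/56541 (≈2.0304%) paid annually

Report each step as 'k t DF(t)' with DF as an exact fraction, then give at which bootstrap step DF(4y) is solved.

1 1 4989/5000
2 2 2437/2500
3 3 9637/10000
4 4 584/625
5 5 4491/5000
6 6 2213/2500
DF(4y) is solved at step 4

step 1 [1y] zero: DF = P = 4989/5000 ≈ 0.997800
step 2 [2y] bond c/1=9/200: DF=(1063567/1000000 − 9/200·(0.997800))/(1+9/200) = 2437/2500 ≈ 0.974800
step 3 [3y] zero: DF = P = 9637/10000 ≈ 0.963700
step 4 [4y] zero: DF = P = 584/625 ≈ 0.934400
step 5 [5y] bond c/1=7/100: DF=(1232023/1000000 − 7/100·(0.997800+0.974800+0.963700+0.934400))/(1+7/100) = 4491/5000 ≈ 0.898200
step 6 [6y] swap r/1=1148/56541: DF=(1 − 1148/56541·(0.997800+0.974800+0.963700+0.934400+0.898200))/(1+1148/56541) = 2213/2500 ≈ 0.885200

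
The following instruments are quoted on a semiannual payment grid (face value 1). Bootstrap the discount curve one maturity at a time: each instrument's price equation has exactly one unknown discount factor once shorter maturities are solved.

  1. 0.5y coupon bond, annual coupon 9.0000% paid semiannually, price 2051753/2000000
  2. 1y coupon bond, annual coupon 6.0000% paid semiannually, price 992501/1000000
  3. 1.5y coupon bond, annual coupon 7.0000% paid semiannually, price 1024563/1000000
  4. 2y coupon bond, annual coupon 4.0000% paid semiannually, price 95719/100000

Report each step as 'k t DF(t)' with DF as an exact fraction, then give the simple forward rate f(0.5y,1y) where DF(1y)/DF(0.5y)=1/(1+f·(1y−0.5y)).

step 1 [0.5y] bond c/2=9/200: DF=(2051753/2000000 − 9/200·(0))/(1+9/200) = 9817/10000 ≈ 0.981700
step 2 [1y] bond c/2=3/100: DF=(992501/1000000 − 3/100·(0.981700))/(1+3/100) = 187/200 ≈ 0.935000
step 3 [1.5y] bond c/2=7/200: DF=(1024563/1000000 − 7/200·(0.981700+0.935000))/(1+7/200) = 9251/10000 ≈ 0.925100
step 4 [2y] bond c/2=1/50: DF=(95719/100000 − 1/50·(0.981700+0.935000+0.925100))/(1+1/50) = 8827/10000 ≈ 0.882700

1 1/2 9817/10000
2 1 187/200
3 3/2 9251/10000
4 2 8827/10000
f(0.5y,1y) = ((9817/10000)/(187/200) − 1)/(1/2) = 467/4675 ≈ 9.9893%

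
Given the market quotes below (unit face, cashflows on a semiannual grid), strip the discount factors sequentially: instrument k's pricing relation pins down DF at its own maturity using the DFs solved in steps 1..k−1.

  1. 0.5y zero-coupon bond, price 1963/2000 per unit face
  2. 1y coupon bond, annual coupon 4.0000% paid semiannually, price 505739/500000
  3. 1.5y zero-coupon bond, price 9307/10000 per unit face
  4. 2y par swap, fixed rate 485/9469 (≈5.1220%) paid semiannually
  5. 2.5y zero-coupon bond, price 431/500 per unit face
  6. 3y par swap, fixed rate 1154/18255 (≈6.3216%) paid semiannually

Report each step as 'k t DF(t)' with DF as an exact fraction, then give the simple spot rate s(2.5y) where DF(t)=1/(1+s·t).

step 1 [0.5y] zero: DF = P = 1963/2000 ≈ 0.981500
step 2 [1y] bond c/2=1/50: DF=(505739/500000 − 1/50·(0.981500))/(1+1/50) = 2431/2500 ≈ 0.972400
step 3 [1.5y] zero: DF = P = 9307/10000 ≈ 0.930700
step 4 [2y] swap r/2=485/18938: DF=(1 − 485/18938·(0.981500+0.972400+0.930700))/(1+485/18938) = 903/1000 ≈ 0.903000
step 5 [2.5y] zero: DF = P = 431/500 ≈ 0.862000
step 6 [3y] swap r/2=577/18255: DF=(1 − 577/18255·(0.981500+0.972400+0.930700+0.903000+0.862000))/(1+577/18255) = 8269/10000 ≈ 0.826900

1 1/2 1963/2000
2 1 2431/2500
3 3/2 9307/10000
4 2 903/1000
5 5/2 431/500
6 3 8269/10000
s(2.5y) = (1/(431/500) − 1)/(5/2) = 138/2155 ≈ 6.4037%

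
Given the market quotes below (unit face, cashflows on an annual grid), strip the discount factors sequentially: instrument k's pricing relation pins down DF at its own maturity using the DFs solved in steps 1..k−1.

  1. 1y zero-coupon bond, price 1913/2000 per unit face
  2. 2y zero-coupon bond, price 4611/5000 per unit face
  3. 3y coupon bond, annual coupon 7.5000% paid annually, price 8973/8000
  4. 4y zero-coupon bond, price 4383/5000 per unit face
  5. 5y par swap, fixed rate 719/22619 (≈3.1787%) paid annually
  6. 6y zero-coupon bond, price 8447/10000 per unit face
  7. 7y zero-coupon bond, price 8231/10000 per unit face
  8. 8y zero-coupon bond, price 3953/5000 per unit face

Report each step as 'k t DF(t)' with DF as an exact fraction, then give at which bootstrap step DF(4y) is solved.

step 1 [1y] zero: DF = P = 1913/2000 ≈ 0.956500
step 2 [2y] zero: DF = P = 4611/5000 ≈ 0.922200
step 3 [3y] bond c/1=3/40: DF=(8973/8000 − 3/40·(0.956500+0.922200))/(1+3/40) = 9123/10000 ≈ 0.912300
step 4 [4y] zero: DF = P = 4383/5000 ≈ 0.876600
step 5 [5y] swap r/1=719/22619: DF=(1 − 719/22619·(0.956500+0.922200+0.912300+0.876600))/(1+719/22619) = 4281/5000 ≈ 0.856200
step 6 [6y] zero: DF = P = 8447/10000 ≈ 0.844700
step 7 [7y] zero: DF = P = 8231/10000 ≈ 0.823100
step 8 [8y] zero: DF = P = 3953/5000 ≈ 0.790600

1 1 1913/2000
2 2 4611/5000
3 3 9123/10000
4 4 4383/5000
5 5 4281/5000
6 6 8447/10000
7 7 8231/10000
8 8 3953/5000
DF(4y) is solved at step 4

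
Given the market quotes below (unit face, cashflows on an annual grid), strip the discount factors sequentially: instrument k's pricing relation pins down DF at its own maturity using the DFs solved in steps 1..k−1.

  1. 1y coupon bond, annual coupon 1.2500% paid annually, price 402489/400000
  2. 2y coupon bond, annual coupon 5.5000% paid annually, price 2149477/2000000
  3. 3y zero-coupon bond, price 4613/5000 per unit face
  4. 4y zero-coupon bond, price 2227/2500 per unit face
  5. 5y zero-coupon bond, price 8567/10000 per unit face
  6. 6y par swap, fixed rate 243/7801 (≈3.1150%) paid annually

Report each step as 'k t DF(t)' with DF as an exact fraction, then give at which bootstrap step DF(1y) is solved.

1 1 4969/5000
2 2 9669/10000
3 3 4613/5000
4 4 2227/2500
5 5 8567/10000
6 6 8299/10000
DF(1y) is solved at step 1

step 1 [1y] bond c/1=1/80: DF=(402489/400000 − 1/80·(0))/(1+1/80) = 4969/5000 ≈ 0.993800
step 2 [2y] bond c/1=11/200: DF=(2149477/2000000 − 11/200·(0.993800))/(1+11/200) = 9669/10000 ≈ 0.966900
step 3 [3y] zero: DF = P = 4613/5000 ≈ 0.922600
step 4 [4y] zero: DF = P = 2227/2500 ≈ 0.890800
step 5 [5y] zero: DF = P = 8567/10000 ≈ 0.856700
step 6 [6y] swap r/1=243/7801: DF=(1 − 243/7801·(0.993800+0.966900+0.922600+0.890800+0.856700))/(1+243/7801) = 8299/10000 ≈ 0.829900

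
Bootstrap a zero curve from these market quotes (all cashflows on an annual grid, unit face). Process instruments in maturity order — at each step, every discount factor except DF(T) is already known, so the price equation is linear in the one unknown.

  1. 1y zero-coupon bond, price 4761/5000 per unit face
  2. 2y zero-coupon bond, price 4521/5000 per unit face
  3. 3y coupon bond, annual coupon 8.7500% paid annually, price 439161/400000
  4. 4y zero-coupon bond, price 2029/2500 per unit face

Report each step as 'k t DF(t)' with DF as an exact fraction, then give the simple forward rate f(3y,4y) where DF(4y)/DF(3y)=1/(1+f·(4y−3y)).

1 1 4761/5000
2 2 4521/5000
3 3 4301/5000
4 4 2029/2500
f(3y,4y) = ((4301/5000)/(2029/2500) − 1)/(1) = 243/4058 ≈ 5.9882%

step 1 [1y] zero: DF = P = 4761/5000 ≈ 0.952200
step 2 [2y] zero: DF = P = 4521/5000 ≈ 0.904200
step 3 [3y] bond c/1=7/80: DF=(439161/400000 − 7/80·(0.952200+0.904200))/(1+7/80) = 4301/5000 ≈ 0.860200
step 4 [4y] zero: DF = P = 2029/2500 ≈ 0.811600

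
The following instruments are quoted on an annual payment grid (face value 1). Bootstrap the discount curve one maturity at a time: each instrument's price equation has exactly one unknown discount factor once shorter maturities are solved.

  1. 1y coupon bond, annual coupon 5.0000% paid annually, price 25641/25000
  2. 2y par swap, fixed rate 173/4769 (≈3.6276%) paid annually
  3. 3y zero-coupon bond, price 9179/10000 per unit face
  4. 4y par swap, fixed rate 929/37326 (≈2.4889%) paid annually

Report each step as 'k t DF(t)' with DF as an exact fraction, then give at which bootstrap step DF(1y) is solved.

1 1 1221/1250
2 2 2327/2500
3 3 9179/10000
4 4 9071/10000
DF(1y) is solved at step 1

step 1 [1y] bond c/1=1/20: DF=(25641/25000 − 1/20·(0))/(1+1/20) = 1221/1250 ≈ 0.976800
step 2 [2y] swap r/1=173/4769: DF=(1 − 173/4769·(0.976800))/(1+173/4769) = 2327/2500 ≈ 0.930800
step 3 [3y] zero: DF = P = 9179/10000 ≈ 0.917900
step 4 [4y] swap r/1=929/37326: DF=(1 − 929/37326·(0.976800+0.930800+0.917900))/(1+929/37326) = 9071/10000 ≈ 0.907100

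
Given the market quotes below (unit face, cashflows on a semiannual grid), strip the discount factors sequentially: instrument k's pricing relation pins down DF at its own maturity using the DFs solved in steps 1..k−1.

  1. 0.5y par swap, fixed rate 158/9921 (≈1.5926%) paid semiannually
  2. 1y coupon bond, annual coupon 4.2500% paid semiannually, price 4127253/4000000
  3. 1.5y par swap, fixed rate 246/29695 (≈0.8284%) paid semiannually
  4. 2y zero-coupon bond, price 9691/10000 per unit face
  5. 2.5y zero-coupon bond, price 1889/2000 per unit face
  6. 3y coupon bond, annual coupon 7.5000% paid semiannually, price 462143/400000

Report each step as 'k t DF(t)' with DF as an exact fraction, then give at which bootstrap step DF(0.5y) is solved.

step 1 [0.5y] swap r/2=79/9921: DF=(1 − 79/9921·(0))/(1+79/9921) = 9921/10000 ≈ 0.992100
step 2 [1y] bond c/2=17/800: DF=(4127253/4000000 − 17/800·(0.992100))/(1+17/800) = 9897/10000 ≈ 0.989700
step 3 [1.5y] swap r/2=123/29695: DF=(1 − 123/29695·(0.992100+0.989700))/(1+123/29695) = 9877/10000 ≈ 0.987700
step 4 [2y] zero: DF = P = 9691/10000 ≈ 0.969100
step 5 [2.5y] zero: DF = P = 1889/2000 ≈ 0.944500
step 6 [3y] bond c/2=3/80: DF=(462143/400000 − 3/80·(0.992100+0.989700+0.987700+0.969100+0.944500))/(1+3/80) = 9371/10000 ≈ 0.937100

1 1/2 9921/10000
2 1 9897/10000
3 3/2 9877/10000
4 2 9691/10000
5 5/2 1889/2000
6 3 9371/10000
DF(0.5y) is solved at step 1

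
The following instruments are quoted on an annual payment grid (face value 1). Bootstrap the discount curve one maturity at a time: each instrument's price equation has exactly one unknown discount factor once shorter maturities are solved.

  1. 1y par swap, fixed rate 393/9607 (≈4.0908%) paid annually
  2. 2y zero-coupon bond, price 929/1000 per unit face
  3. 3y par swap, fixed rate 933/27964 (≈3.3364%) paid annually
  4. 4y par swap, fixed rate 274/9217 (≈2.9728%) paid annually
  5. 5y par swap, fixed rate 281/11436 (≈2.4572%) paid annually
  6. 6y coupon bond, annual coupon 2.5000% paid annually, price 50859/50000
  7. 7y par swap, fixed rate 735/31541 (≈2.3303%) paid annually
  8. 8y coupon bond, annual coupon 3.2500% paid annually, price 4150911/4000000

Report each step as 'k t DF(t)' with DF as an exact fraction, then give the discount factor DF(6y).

step 1 [1y] swap r/1=393/9607: DF=(1 − 393/9607·(0))/(1+393/9607) = 9607/10000 ≈ 0.960700
step 2 [2y] zero: DF = P = 929/1000 ≈ 0.929000
step 3 [3y] swap r/1=933/27964: DF=(1 − 933/27964·(0.960700+0.929000))/(1+933/27964) = 9067/10000 ≈ 0.906700
step 4 [4y] swap r/1=274/9217: DF=(1 − 274/9217·(0.960700+0.929000+0.906700))/(1+274/9217) = 1113/1250 ≈ 0.890400
step 5 [5y] swap r/1=281/11436: DF=(1 − 281/11436·(0.960700+0.929000+0.906700+0.890400))/(1+281/11436) = 2219/2500 ≈ 0.887600
step 6 [6y] bond c/1=1/40: DF=(50859/50000 − 1/40·(0.960700+0.929000+0.906700+0.890400+0.887600))/(1+1/40) = 1101/1250 ≈ 0.880800
step 7 [7y] swap r/1=735/31541: DF=(1 − 735/31541·(0.960700+0.929000+0.906700+0.890400+0.887600+0.880800))/(1+735/31541) = 853/1000 ≈ 0.853000
step 8 [8y] bond c/1=13/400: DF=(4150911/4000000 − 13/400·(0.960700+0.929000+0.906700+0.890400+0.887600+0.880800+0.853000))/(1+13/400) = 1613/2000 ≈ 0.806500

1 1 9607/10000
2 2 929/1000
3 3 9067/10000
4 4 1113/1250
5 5 2219/2500
6 6 1101/1250
7 7 853/1000
8 8 1613/2000
DF(6y) = 1101/1250 ≈ 0.880800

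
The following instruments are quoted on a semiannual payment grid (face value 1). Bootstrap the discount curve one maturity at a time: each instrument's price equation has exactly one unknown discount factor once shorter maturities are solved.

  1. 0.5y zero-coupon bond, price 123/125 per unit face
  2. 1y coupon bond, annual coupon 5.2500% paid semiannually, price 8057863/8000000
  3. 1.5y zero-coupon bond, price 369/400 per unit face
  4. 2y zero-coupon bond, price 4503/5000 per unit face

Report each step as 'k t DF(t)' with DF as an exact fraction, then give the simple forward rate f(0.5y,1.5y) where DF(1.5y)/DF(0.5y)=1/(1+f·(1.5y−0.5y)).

1 1/2 123/125
2 1 9563/10000
3 3/2 369/400
4 2 4503/5000
f(0.5y,1.5y) = ((123/125)/(369/400) − 1)/(1) = 1/15 ≈ 6.6667%

step 1 [0.5y] zero: DF = P = 123/125 ≈ 0.984000
step 2 [1y] bond c/2=21/800: DF=(8057863/8000000 − 21/800·(0.984000))/(1+21/800) = 9563/10000 ≈ 0.956300
step 3 [1.5y] zero: DF = P = 369/400 ≈ 0.922500
step 4 [2y] zero: DF = P = 4503/5000 ≈ 0.900600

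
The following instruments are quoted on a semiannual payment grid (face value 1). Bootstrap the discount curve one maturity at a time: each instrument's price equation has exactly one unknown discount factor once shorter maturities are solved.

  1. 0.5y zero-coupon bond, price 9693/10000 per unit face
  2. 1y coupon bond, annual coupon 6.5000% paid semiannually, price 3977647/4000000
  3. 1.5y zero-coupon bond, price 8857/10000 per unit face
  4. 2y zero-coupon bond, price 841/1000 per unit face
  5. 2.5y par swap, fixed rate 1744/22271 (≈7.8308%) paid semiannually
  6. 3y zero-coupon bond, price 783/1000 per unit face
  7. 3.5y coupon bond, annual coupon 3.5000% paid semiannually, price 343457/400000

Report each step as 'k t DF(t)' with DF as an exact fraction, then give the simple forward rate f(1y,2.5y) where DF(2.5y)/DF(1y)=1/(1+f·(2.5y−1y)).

1 1/2 9693/10000
2 1 4663/5000
3 3/2 8857/10000
4 2 841/1000
5 5/2 516/625
6 3 783/1000
7 7/2 3769/5000
f(1y,2.5y) = ((4663/5000)/(516/625) − 1)/(3/2) = 535/6192 ≈ 8.6402%

step 1 [0.5y] zero: DF = P = 9693/10000 ≈ 0.969300
step 2 [1y] bond c/2=13/400: DF=(3977647/4000000 − 13/400·(0.969300))/(1+13/400) = 4663/5000 ≈ 0.932600
step 3 [1.5y] zero: DF = P = 8857/10000 ≈ 0.885700
step 4 [2y] zero: DF = P = 841/1000 ≈ 0.841000
step 5 [2.5y] swap r/2=872/22271: DF=(1 − 872/22271·(0.969300+0.932600+0.885700+0.841000))/(1+872/22271) = 516/625 ≈ 0.825600
step 6 [3y] zero: DF = P = 783/1000 ≈ 0.783000
step 7 [3.5y] bond c/2=7/400: DF=(343457/400000 − 7/400·(0.969300+0.932600+0.885700+0.841000+0.825600+0.783000))/(1+7/400) = 3769/5000 ≈ 0.753800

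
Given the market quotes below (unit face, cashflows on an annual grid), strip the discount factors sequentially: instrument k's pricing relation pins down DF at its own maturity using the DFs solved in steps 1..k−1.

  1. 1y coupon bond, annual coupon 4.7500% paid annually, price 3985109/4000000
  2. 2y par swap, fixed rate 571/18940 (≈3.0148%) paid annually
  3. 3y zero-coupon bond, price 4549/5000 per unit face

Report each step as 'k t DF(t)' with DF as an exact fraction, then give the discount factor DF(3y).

1 1 9511/10000
2 2 9429/10000
3 3 4549/5000
DF(3y) = 4549/5000 ≈ 0.909800

step 1 [1y] bond c/1=19/400: DF=(3985109/4000000 − 19/400·(0))/(1+19/400) = 9511/10000 ≈ 0.951100
step 2 [2y] swap r/1=571/18940: DF=(1 − 571/18940·(0.951100))/(1+571/18940) = 9429/10000 ≈ 0.942900
step 3 [3y] zero: DF = P = 4549/5000 ≈ 0.909800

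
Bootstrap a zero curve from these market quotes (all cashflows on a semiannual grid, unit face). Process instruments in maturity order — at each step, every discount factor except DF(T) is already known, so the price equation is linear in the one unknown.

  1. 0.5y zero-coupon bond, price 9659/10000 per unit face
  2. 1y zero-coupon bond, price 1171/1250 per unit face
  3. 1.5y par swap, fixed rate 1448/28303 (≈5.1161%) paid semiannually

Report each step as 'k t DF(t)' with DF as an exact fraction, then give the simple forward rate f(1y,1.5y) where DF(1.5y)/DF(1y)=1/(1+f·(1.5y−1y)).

step 1 [0.5y] zero: DF = P = 9659/10000 ≈ 0.965900
step 2 [1y] zero: DF = P = 1171/1250 ≈ 0.936800
step 3 [1.5y] swap r/2=724/28303: DF=(1 − 724/28303·(0.965900+0.936800))/(1+724/28303) = 2319/2500 ≈ 0.927600

1 1/2 9659/10000
2 1 1171/1250
3 3/2 2319/2500
f(1y,1.5y) = ((1171/1250)/(2319/2500) − 1)/(1/2) = 46/2319 ≈ 1.9836%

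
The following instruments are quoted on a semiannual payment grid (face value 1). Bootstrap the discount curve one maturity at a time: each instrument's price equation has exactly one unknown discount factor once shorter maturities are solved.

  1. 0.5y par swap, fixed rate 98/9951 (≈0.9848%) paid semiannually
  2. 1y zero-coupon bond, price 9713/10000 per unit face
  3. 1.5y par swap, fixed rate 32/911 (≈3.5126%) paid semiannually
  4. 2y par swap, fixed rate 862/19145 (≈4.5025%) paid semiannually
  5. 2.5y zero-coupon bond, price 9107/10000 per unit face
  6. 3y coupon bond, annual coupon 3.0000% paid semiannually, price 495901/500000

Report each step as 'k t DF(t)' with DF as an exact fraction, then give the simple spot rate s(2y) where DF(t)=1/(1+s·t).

1 1/2 9951/10000
2 1 9713/10000
3 3/2 593/625
4 2 4569/5000
5 5/2 9107/10000
6 3 9071/10000
s(2y) = (1/(4569/5000) − 1)/(2) = 431/9138 ≈ 4.7166%

step 1 [0.5y] swap r/2=49/9951: DF=(1 − 49/9951·(0))/(1+49/9951) = 9951/10000 ≈ 0.995100
step 2 [1y] zero: DF = P = 9713/10000 ≈ 0.971300
step 3 [1.5y] swap r/2=16/911: DF=(1 − 16/911·(0.995100+0.971300))/(1+16/911) = 593/625 ≈ 0.948800
step 4 [2y] swap r/2=431/19145: DF=(1 − 431/19145·(0.995100+0.971300+0.948800))/(1+431/19145) = 4569/5000 ≈ 0.913800
step 5 [2.5y] zero: DF = P = 9107/10000 ≈ 0.910700
step 6 [3y] bond c/2=3/200: DF=(495901/500000 − 3/200·(0.995100+0.971300+0.948800+0.913800+0.910700))/(1+3/200) = 9071/10000 ≈ 0.907100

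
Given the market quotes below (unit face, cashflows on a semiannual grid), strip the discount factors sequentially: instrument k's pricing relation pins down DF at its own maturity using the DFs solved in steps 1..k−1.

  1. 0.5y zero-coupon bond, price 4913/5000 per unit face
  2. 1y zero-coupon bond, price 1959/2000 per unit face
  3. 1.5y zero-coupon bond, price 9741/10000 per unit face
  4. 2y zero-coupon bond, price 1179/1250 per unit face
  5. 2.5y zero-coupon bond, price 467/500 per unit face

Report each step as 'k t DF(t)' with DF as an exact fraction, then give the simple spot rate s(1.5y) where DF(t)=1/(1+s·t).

step 1 [0.5y] zero: DF = P = 4913/5000 ≈ 0.982600
step 2 [1y] zero: DF = P = 1959/2000 ≈ 0.979500
step 3 [1.5y] zero: DF = P = 9741/10000 ≈ 0.974100
step 4 [2y] zero: DF = P = 1179/1250 ≈ 0.943200
step 5 [2.5y] zero: DF = P = 467/500 ≈ 0.934000

1 1/2 4913/5000
2 1 1959/2000
3 3/2 9741/10000
4 2 1179/1250
5 5/2 467/500
s(1.5y) = (1/(9741/10000) − 1)/(3/2) = 518/29223 ≈ 1.7726%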